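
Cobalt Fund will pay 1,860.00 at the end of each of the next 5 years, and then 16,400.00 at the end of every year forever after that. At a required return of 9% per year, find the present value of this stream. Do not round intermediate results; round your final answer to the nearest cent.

PV of 5-year annuity: 1,860.00 × [1 − (1+0.09)^−5] / 0.09 = 7234.75135
Perpetuity value at year 5: 16,400.00 / 0.09 = 182222.22222
PV of perpetuity: 182222.22222 / (1+0.09)^5 = 118431.94150
Total PV = 7234.75135 + 118431.94150 = 125666.69285

125666.69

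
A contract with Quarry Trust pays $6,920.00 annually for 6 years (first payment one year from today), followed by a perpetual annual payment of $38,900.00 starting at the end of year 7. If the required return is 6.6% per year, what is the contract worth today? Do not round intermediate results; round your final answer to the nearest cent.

PV of 6-year annuity: $6,920.00 × [1 − (1+0.066)^−6] / 0.066 = 33395.73770
Perpetuity value at year 6: $38,900.00 / 0.066 = 589393.93939
PV of perpetuity: 589393.93939 / (1+0.066)^6 = 401663.56415
Total PV = 33395.73770 + 401663.56415 = 435059.30185

$435059.30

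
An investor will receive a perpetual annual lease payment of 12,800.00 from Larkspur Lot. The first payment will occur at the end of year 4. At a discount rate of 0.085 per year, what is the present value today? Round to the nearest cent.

117896.75

Value at end of year 3: C / r = 12,800.00 / 0.085 = 150,588.2353
Discount to today: PV = 150,588.2353 / (1 + 0.085)^3 = 150,588.2353 / 1.277289 = 117,896.75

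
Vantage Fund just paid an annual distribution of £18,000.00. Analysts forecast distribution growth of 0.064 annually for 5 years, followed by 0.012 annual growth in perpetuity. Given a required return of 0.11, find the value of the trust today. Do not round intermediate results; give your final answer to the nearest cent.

D_1 = 19152.00000
D_2 = 20377.72800
D_3 = 21681.90259
D_4 = 23069.54436
D_5 = 24545.99520
Terminal value at year 5: TV = D_5×(1+g_2)/(r−g_2) = 24840.54714/0.098 = 253474.97081
P_0 = D_1/(1+r)^1 + D_2/(1+r)^2 + D_3/(1+r)^3 + D_4/(1+r)^4 + D_5/(1+r)^5 + TV/(1+r)^5
    = 17254.05405 + 16539.02118 + 15853.62031 + 15196.62343 + 14566.85345 + 150425.05806 = 229835.23047

£229835.23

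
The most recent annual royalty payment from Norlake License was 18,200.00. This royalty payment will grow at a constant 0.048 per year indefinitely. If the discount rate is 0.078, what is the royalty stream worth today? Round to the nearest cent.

D₁ = D₀ × (1 + g) = 18,200.00 × 1.048 = 19,073.6000
Growing perpetuity: P = D₁ / (r − g) = 19,073.6000 / (0.078 − 0.048) = 635,786.67

635786.67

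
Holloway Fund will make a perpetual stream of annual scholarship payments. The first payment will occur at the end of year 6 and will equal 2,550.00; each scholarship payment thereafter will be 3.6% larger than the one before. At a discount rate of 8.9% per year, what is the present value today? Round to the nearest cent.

Value at end of year 5: C₁ / (r − g) = 2,550.00 / (0.089 − 0.036) = 48,113.2075
Discount to today: PV = 48,113.2075 / (1 + 0.089)^5 = 48,113.2075 / 1.531579 = 31,414.12

31414.12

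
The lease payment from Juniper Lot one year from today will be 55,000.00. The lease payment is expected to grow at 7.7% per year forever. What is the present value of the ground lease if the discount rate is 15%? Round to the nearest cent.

Growing perpetuity: P = D₁ / (r − g) = 55,000.0000 / (0.15 − 0.077) = 753,424.66

753424.66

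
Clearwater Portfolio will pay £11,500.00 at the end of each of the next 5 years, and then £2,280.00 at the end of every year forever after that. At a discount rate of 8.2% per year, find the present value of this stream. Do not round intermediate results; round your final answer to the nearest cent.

£64424.43

PV of 5-year annuity: £11,500.00 × [1 − (1+0.082)^−5] / 0.082 = 45675.14471
Perpetuity value at year 5: £2,280.00 / 0.082 = 27804.87805
PV of perpetuity: 27804.87805 / (1+0.082)^5 = 18749.28414
Total PV = 45675.14471 + 18749.28414 = 64424.42885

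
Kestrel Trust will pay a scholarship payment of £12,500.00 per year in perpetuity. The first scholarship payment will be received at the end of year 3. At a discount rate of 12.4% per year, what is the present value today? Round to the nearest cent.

£79791.33

Value at end of year 2: C / r = £12,500.00 / 0.124 = £100,806.4516
Discount to today: PV = £100,806.4516 / (1 + 0.124)^2 = £100,806.4516 / 1.263376 = £79,791.33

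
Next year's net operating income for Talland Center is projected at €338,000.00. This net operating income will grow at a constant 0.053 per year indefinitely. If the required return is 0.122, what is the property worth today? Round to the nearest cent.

€4898550.72

Growing perpetuity: P = D₁ / (r − g) = €338,000.0000 / (0.122 − 0.053) = €4,898,550.72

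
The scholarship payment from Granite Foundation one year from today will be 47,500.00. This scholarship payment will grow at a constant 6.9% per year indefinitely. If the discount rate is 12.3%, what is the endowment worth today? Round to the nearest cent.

879629.63

Growing perpetuity: P = D₁ / (r − g) = 47,500.0000 / (0.123 − 0.069) = 879,629.63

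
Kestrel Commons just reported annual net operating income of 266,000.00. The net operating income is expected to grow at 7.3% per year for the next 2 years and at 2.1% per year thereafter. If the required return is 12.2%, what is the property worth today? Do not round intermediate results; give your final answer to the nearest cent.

2956890.38

D_1 = 285418.00000
D_2 = 306253.51400
Terminal value at year 2: TV = D_2×(1+g_2)/(r−g_2) = 312684.83779/0.101 = 3095889.48311
P_0 = D_1/(1+r)^1 + D_2/(1+r)^2 + TV/(1+r)^2
    = 254383.24421 + 243273.81554 + 2459233.32341 = 2956890.38316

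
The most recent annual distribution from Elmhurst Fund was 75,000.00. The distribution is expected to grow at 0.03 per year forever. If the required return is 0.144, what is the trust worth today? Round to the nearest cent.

677631.58

D₁ = D₀ × (1 + g) = 75,000.00 × 1.03 = 77,250.0000
Growing perpetuity: P = D₁ / (r − g) = 77,250.0000 / (0.144 − 0.03) = 677,631.58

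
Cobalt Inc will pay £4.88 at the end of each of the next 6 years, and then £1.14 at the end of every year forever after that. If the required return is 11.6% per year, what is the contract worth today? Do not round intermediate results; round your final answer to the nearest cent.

PV of 6-year annuity: £4.88 × [1 − (1+0.116)^−6] / 0.116 = 20.29304
Perpetuity value at year 6: £1.14 / 0.116 = 9.82759
PV of perpetuity: 9.82759 / (1+0.116)^6 = 5.08700
Total PV = 20.29304 + 5.08700 = 25.38004

£25.38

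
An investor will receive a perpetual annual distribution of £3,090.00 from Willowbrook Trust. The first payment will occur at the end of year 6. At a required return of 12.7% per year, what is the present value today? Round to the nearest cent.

£13382.44

Value at end of year 5: C / r = £3,090.00 / 0.127 = £24,330.7087
Discount to today: PV = £24,330.7087 / (1 + 0.127)^5 = £24,330.7087 / 1.818108 = £13,382.44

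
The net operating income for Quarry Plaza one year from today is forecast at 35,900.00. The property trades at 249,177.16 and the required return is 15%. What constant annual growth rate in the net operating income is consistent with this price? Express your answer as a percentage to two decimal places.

0.59%

P = D₁/(r−g) ⇒ g = r − D₁/P = 0.15 − 35,900.00/249,177.16 = 0.005926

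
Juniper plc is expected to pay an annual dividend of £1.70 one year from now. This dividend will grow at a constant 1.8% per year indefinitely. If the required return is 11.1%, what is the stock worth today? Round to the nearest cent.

£18.28

Growing perpetuity: P = D₁ / (r − g) = £1.7000 / (0.111 − 0.018) = £18.28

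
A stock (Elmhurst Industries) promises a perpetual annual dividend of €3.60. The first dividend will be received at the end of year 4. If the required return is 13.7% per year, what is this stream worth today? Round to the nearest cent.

Value at end of year 3: C / r = €3.60 / 0.137 = €26.2774
Discount to today: PV = €26.2774 / (1 + 0.137)^3 = €26.2774 / 1.469878 = €17.88

€17.88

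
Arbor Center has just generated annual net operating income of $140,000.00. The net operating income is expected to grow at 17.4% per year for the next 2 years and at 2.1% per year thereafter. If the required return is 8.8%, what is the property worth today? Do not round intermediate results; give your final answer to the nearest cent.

$2798106.34

D_1 = 164360.00000
D_2 = 192958.64000
Terminal value at year 2: TV = D_2×(1+g_2)/(r−g_2) = 197010.77144/0.067 = 2940459.27522
P_0 = D_1/(1+r)^1 + D_2/(1+r)^2 + TV/(1+r)^2
    = 151066.17647 + 163007.06910 + 2484033.09772 = 2798106.34328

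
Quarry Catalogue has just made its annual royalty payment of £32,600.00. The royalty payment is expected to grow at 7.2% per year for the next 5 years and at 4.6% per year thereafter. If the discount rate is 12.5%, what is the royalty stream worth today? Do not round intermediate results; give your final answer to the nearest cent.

£480464.04

D_1 = 34947.20000
D_2 = 37463.39840
D_3 = 40160.76308
D_4 = 43052.33803
D_5 = 46152.10636
Terminal value at year 5: TV = D_5×(1+g_2)/(r−g_2) = 48275.10326/0.079 = 611077.25643
P_0 = D_1/(1+r)^1 + D_2/(1+r)^2 + D_3/(1+r)^3 + D_4/(1+r)^4 + D_5/(1+r)^5 + TV/(1+r)^5
    = 31064.17778 + 29600.70985 + 28206.18752 + 26877.36268 + 25611.14026 + 339104.46474 = 480464.04283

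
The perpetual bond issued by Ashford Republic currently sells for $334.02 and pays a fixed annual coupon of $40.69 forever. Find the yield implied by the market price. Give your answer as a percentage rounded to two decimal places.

12.18%

P = C/r ⇒ r = C/P = $40.69/$334.02 = 0.121819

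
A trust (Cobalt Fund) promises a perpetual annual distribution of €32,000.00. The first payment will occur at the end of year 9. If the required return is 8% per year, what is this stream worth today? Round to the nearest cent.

Value at end of year 8: C / r = €32,000.00 / 0.08 = €400,000.0000
Discount to today: PV = €400,000.0000 / (1 + 0.08)^8 = €400,000.0000 / 1.850930 = €216,107.55

€216107.55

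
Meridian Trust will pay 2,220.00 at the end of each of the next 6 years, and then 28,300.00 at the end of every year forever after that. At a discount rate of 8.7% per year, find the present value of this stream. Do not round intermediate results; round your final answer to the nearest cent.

207240.73

PV of 6-year annuity: 2,220.00 × [1 − (1+0.087)^−6] / 0.087 = 10048.44733
Perpetuity value at year 6: 28,300.00 / 0.087 = 325287.35632
PV of perpetuity: 325287.35632 / (1+0.087)^6 = 197192.28450
Total PV = 10048.44733 + 197192.28450 = 207240.73183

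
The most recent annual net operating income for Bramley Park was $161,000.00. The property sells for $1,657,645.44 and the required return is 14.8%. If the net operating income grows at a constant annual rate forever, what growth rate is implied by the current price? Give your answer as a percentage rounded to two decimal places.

P = D₀(1+g)/(r−g) ⇒ P(r−g) = D₀(1+g) ⇒ g(P+D₀) = P·r − D₀
g = (P·r − D₀)/(P + D₀) = ($1,657,645.44×0.148 − $161,000.00) / ($1,657,645.44 + $161,000.00) = 0.046371

4.64%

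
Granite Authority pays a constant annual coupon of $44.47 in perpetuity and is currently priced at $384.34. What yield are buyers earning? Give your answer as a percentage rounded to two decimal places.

11.57%

P = C/r ⇒ r = C/P = $44.47/$384.34 = 0.115705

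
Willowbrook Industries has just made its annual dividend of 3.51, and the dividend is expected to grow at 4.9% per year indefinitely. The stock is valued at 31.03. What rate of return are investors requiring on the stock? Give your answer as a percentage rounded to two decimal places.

D₁ = 3.51 × 1.049 = 3.6820
P = D₁/(r − g) ⇒ r = D₁/P + g = 3.6820/31.03 + 0.049 = 0.118659 + 0.049 = 0.167659

16.77%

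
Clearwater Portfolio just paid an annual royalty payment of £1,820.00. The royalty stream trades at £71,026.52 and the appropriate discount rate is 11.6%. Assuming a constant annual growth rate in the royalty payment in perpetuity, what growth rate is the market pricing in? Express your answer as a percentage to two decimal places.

8.81%

P = D₀(1+g)/(r−g) ⇒ P(r−g) = D₀(1+g) ⇒ g(P+D₀) = P·r − D₀
g = (P·r − D₀)/(P + D₀) = (£71,026.52×0.116 − £1,820.00) / (£71,026.52 + £1,820.00) = 0.088118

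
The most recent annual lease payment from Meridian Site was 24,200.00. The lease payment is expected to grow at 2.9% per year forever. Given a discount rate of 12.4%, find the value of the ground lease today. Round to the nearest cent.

D₁ = D₀ × (1 + g) = 24,200.00 × 1.029 = 24,901.8000
Growing perpetuity: P = D₁ / (r − g) = 24,901.8000 / (0.124 − 0.029) = 262,124.21

262124.21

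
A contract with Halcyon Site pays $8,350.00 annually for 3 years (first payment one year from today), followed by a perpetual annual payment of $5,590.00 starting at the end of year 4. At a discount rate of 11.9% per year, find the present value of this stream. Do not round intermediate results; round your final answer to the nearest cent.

$53615.25

PV of 3-year annuity: $8,350.00 × [1 − (1+0.119)^−3] / 0.119 = 20089.80447
Perpetuity value at year 3: $5,590.00 / 0.119 = 46974.78992
PV of perpetuity: 46974.78992 / (1+0.119)^3 = 33525.44776
Total PV = 20089.80447 + 33525.44776 = 53615.25223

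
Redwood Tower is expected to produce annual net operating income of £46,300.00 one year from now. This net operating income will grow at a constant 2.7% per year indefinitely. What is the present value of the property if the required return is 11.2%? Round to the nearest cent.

£544705.88

Growing perpetuity: P = D₁ / (r − g) = £46,300.0000 / (0.112 − 0.027) = £544,705.88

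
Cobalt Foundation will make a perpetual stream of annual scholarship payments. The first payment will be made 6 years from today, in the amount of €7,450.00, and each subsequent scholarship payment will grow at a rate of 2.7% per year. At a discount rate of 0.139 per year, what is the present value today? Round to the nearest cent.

Value at end of year 5: C₁ / (r − g) = €7,450.00 / (0.139 − 0.027) = €66,517.8571
Discount to today: PV = €66,517.8571 / (1 + 0.139)^5 = €66,517.8571 / 1.916985 = €34,699.21

€34699.21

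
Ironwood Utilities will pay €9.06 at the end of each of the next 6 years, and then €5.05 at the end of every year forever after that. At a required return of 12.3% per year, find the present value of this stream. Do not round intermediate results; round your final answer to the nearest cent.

€57.40

PV of 6-year annuity: €9.06 × [1 − (1+0.123)^−6] / 0.123 = 36.93500
Perpetuity value at year 6: €5.05 / 0.123 = 41.05691
PV of perpetuity: 41.05691 / (1+0.123)^6 = 20.46952
Total PV = 36.93500 + 20.46952 = 57.40452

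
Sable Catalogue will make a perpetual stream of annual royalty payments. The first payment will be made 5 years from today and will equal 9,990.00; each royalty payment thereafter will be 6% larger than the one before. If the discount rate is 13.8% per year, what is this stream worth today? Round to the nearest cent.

Value at end of year 4: C₁ / (r − g) = 9,990.00 / (0.138 − 0.06) = 128,076.9231
Discount to today: PV = 128,076.9231 / (1 + 0.138)^4 = 128,076.9231 / 1.677139 = 76,366.32

76366.32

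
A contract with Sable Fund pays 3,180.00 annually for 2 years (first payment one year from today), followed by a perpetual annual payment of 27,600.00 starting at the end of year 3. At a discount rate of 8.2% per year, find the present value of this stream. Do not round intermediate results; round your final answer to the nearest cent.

PV of 2-year annuity: 3,180.00 × [1 − (1+0.082)^−2] / 0.082 = 5655.26973
Perpetuity value at year 2: 27,600.00 / 0.082 = 336585.36585
PV of perpetuity: 336585.36585 / (1+0.082)^2 = 287501.89272
Total PV = 5655.26973 + 287501.89272 = 293157.16245

293157.16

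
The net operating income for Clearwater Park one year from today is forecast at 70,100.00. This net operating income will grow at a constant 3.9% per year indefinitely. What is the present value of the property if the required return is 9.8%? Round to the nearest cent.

1188135.59

Growing perpetuity: P = D₁ / (r − g) = 70,100.0000 / (0.098 − 0.039) = 1,188,135.59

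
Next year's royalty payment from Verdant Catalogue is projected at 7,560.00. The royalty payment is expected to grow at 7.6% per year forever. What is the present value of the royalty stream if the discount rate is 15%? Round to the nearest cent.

Growing perpetuity: P = D₁ / (r − g) = 7,560.0000 / (0.15 − 0.076) = 102,162.16

102162.16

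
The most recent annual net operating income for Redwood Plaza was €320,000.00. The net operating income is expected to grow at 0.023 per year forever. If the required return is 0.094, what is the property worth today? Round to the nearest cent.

€4610704.23

D₁ = D₀ × (1 + g) = €320,000.00 × 1.023 = €327,360.0000
Growing perpetuity: P = D₁ / (r − g) = €327,360.0000 / (0.094 − 0.023) = €4,610,704.23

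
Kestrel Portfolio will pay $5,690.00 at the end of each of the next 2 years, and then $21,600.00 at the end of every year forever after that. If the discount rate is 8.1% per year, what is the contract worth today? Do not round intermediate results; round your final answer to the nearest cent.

$238333.78

PV of 2-year annuity: $5,690.00 × [1 − (1+0.081)^−2] / 0.081 = 10132.88138
Perpetuity value at year 2: $21,600.00 / 0.081 = 266666.66667
PV of perpetuity: 266666.66667 / (1+0.081)^2 = 228200.89552
Total PV = 10132.88138 + 228200.89552 = 238333.77690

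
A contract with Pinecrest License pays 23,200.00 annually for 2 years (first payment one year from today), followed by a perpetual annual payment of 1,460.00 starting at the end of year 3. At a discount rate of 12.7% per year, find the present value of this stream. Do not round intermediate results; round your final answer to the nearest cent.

PV of 2-year annuity: 23,200.00 × [1 − (1+0.127)^−2] / 0.127 = 38851.48674
Perpetuity value at year 2: 1,460.00 / 0.127 = 11496.06299
PV of perpetuity: 11496.06299 / (1+0.127)^2 = 9051.09874
Total PV = 38851.48674 + 9051.09874 = 47902.58548

47902.59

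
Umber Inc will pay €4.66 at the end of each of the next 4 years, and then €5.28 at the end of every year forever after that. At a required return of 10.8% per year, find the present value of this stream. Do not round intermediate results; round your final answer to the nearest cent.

€46.96

PV of 4-year annuity: €4.66 × [1 − (1+0.108)^−4] / 0.108 = 14.51935
Perpetuity value at year 4: €5.28 / 0.108 = 48.88889
PV of perpetuity: 48.88889 / (1+0.108)^4 = 32.43778
Total PV = 14.51935 + 32.43778 = 46.95713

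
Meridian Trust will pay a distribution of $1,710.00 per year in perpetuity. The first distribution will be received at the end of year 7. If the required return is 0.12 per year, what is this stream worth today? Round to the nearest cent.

Value at end of year 6: C / r = $1,710.00 / 0.12 = $14,250.0000
Discount to today: PV = $14,250.0000 / (1 + 0.12)^6 = $14,250.0000 / 1.973823 = $7,219.49

$7219.49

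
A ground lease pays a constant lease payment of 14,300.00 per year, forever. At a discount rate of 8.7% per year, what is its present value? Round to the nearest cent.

Level perpetuity: PV = C / r = 14,300.00 / 0.087 = 164,367.82

164367.82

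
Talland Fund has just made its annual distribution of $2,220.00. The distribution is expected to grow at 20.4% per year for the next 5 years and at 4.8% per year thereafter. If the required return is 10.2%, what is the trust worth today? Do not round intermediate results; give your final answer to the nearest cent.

$81662.57

D_1 = 2672.88000
D_2 = 3218.14752
D_3 = 3874.64961
D_4 = 4665.07814
D_5 = 5616.75407
Terminal value at year 5: TV = D_5×(1+g_2)/(r−g_2) = 5886.35827/0.054 = 109006.63464
P_0 = D_1/(1+r)^1 + D_2/(1+r)^2 + D_3/(1+r)^3 + D_4/(1+r)^4 + D_5/(1+r)^5 + TV/(1+r)^5
    = 2425.48094 + 2649.98099 + 2895.26054 + 3163.24292 + 3456.02947 + 67072.57184 = 81662.56670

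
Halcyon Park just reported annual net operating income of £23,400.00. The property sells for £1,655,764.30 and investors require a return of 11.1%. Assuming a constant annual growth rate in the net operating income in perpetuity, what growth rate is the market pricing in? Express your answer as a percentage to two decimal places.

P = D₀(1+g)/(r−g) ⇒ P(r−g) = D₀(1+g) ⇒ g(P+D₀) = P·r − D₀
g = (P·r − D₀)/(P + D₀) = (£1,655,764.30×0.111 − £23,400.00) / (£1,655,764.30 + £23,400.00) = 0.095518

9.55%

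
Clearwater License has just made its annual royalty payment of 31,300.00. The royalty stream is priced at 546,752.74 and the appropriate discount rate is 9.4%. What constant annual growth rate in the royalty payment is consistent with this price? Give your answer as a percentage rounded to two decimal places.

3.48%

P = D₀(1+g)/(r−g) ⇒ P(r−g) = D₀(1+g) ⇒ g(P+D₀) = P·r − D₀
g = (P·r − D₀)/(P + D₀) = (546,752.74×0.094 − 31,300.00) / (546,752.74 + 31,300.00) = 0.034763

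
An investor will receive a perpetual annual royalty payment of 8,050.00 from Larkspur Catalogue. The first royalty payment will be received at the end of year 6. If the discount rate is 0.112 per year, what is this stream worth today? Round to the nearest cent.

42272.11

Value at end of year 5: C / r = 8,050.00 / 0.112 = 71,875.0000
Discount to today: PV = 71,875.0000 / (1 + 0.112)^5 = 71,875.0000 / 1.700294 = 42,272.11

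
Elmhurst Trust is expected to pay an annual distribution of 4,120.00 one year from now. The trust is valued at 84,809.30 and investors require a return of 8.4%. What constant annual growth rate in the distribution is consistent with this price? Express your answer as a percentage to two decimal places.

P = D₁/(r−g) ⇒ g = r − D₁/P = 0.084 − 4,120.00/84,809.30 = 0.035420

3.54%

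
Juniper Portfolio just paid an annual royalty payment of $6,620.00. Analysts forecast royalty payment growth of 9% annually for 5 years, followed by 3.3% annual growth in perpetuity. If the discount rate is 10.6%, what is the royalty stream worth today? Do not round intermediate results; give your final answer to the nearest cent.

$118785.70

D_1 = 7215.80000
D_2 = 7865.22200
D_3 = 8573.09198
D_4 = 9344.67026
D_5 = 10185.69058
Terminal value at year 5: TV = D_5×(1+g_2)/(r−g_2) = 10521.81837/0.073 = 144134.49823
P_0 = D_1/(1+r)^1 + D_2/(1+r)^2 + D_3/(1+r)^3 + D_4/(1+r)^4 + D_5/(1+r)^5 + TV/(1+r)^5
    = 6524.23146 + 6429.84837 + 6336.83067 + 6245.15862 + 6154.81274 + 87094.81594 = 118785.69781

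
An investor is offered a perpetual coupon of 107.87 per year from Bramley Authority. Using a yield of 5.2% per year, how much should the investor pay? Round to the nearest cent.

Level perpetuity: PV = C / r = 107.87 / 0.052 = 2,074.42

2074.42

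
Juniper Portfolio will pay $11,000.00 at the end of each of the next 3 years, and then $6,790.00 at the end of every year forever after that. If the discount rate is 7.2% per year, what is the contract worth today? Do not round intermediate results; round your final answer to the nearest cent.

$105313.68

PV of 3-year annuity: $11,000.00 × [1 − (1+0.072)^−3] / 0.072 = 28762.31659
Perpetuity value at year 3: $6,790.00 / 0.072 = 94305.55556
PV of perpetuity: 94305.55556 / (1+0.072)^3 = 76551.36195
Total PV = 28762.31659 + 76551.36195 = 105313.67854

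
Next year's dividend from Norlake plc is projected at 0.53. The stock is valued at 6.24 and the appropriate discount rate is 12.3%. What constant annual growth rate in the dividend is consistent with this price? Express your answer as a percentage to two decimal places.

P = D₁/(r−g) ⇒ g = r − D₁/P = 0.123 − 0.53/6.24 = 0.038064

3.81%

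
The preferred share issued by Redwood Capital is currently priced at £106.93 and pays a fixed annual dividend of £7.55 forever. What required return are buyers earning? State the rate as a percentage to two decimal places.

P = C/r ⇒ r = C/P = £7.55/£106.93 = 0.070607

7.06%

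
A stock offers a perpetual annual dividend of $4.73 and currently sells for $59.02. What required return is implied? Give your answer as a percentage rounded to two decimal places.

P = C/r ⇒ r = C/P = $4.73/$59.02 = 0.080142

8.01%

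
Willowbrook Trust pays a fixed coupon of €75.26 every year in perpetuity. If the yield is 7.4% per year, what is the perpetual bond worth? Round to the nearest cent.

Level perpetuity: PV = C / r = €75.26 / 0.074 = €1,017.03

€1017.03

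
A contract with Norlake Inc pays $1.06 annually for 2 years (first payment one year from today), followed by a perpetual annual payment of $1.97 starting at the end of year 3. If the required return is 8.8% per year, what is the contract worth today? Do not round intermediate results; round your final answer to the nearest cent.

PV of 2-year annuity: $1.06 × [1 − (1+0.088)^−2] / 0.088 = 1.86973
Perpetuity value at year 2: $1.97 / 0.088 = 22.38636
PV of perpetuity: 22.38636 / (1+0.088)^2 = 18.91149
Total PV = 1.86973 + 18.91149 = 20.78122

$20.78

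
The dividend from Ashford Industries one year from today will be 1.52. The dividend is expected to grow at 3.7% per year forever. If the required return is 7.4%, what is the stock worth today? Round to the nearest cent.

Growing perpetuity: P = D₁ / (r − g) = 1.5200 / (0.074 − 0.037) = 41.08

41.08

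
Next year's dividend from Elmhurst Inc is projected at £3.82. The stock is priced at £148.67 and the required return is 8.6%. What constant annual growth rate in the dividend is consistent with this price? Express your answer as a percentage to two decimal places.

P = D₁/(r−g) ⇒ g = r − D₁/P = 0.086 − £3.82/£148.67 = 0.060306

6.03%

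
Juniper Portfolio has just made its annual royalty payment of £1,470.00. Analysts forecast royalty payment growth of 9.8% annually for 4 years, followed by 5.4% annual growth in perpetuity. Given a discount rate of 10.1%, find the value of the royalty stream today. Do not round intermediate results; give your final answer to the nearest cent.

£38447.75

D_1 = 1614.06000
D_2 = 1772.23788
D_3 = 1945.91719
D_4 = 2136.61708
Terminal value at year 4: TV = D_4×(1+g_2)/(r−g_2) = 2251.99440/0.047 = 47914.77445
P_0 = D_1/(1+r)^1 + D_2/(1+r)^2 + D_3/(1+r)^3 + D_4/(1+r)^4 + TV/(1+r)^4
    = 1465.99455 + 1462.00001 + 1458.01636 + 1454.04357 + 32607.70042 = 38447.75491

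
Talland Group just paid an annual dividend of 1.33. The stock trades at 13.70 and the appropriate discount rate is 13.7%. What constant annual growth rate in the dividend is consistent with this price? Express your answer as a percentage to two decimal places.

3.64%

P = D₀(1+g)/(r−g) ⇒ P(r−g) = D₀(1+g) ⇒ g(P+D₀) = P·r − D₀
g = (P·r − D₀)/(P + D₀) = (13.70×0.137 − 1.33) / (13.70 + 1.33) = 0.036387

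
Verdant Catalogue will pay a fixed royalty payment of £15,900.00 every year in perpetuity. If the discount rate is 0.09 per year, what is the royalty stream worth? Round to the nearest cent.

Level perpetuity: PV = C / r = £15,900.00 / 0.09 = £176,666.67

£176666.67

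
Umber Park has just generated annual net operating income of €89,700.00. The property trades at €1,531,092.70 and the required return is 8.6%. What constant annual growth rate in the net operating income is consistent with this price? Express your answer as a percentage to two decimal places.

P = D₀(1+g)/(r−g) ⇒ P(r−g) = D₀(1+g) ⇒ g(P+D₀) = P·r − D₀
g = (P·r − D₀)/(P + D₀) = (€1,531,092.70×0.086 − €89,700.00) / (€1,531,092.70 + €89,700.00) = 0.025897

2.59%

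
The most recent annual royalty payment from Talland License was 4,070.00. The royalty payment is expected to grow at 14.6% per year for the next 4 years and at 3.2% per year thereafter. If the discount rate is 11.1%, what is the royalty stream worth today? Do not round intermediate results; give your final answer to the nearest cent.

D_1 = 4664.22000
D_2 = 5345.19612
D_3 = 6125.59475
D_4 = 7019.93159
Terminal value at year 4: TV = D_4×(1+g_2)/(r−g_2) = 7244.56940/0.079 = 91703.41011
P_0 = D_1/(1+r)^1 + D_2/(1+r)^2 + D_3/(1+r)^3 + D_4/(1+r)^4 + TV/(1+r)^4
    = 4198.21782 + 4330.47491 + 4466.89851 + 4607.61989 + 60190.68003 = 77793.89116

77793.89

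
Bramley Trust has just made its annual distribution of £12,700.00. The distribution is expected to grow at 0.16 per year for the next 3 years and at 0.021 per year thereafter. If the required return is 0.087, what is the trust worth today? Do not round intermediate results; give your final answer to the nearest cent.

£282215.46

D_1 = 14732.00000
D_2 = 17089.12000
D_3 = 19823.37920
Terminal value at year 3: TV = D_3×(1+g_2)/(r−g_2) = 20239.67016/0.066 = 306661.66914
P_0 = D_1/(1+r)^1 + D_2/(1+r)^2 + D_3/(1+r)^3 + TV/(1+r)^3
    = 13552.89788 + 14463.07410 + 15434.37530 + 238765.10886 = 282215.45615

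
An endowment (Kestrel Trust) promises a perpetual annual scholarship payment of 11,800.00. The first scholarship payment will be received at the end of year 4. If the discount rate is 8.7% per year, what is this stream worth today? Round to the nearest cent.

Value at end of year 3: C / r = 11,800.00 / 0.087 = 135,632.1839
Discount to today: PV = 135,632.1839 / (1 + 0.087)^3 = 135,632.1839 / 1.284366 = 105,602.48

105602.48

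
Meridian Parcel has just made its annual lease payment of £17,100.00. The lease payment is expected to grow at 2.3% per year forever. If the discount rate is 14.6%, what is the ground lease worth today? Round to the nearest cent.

£142221.95

D₁ = D₀ × (1 + g) = £17,100.00 × 1.023 = £17,493.3000
Growing perpetuity: P = D₁ / (r − g) = £17,493.3000 / (0.146 − 0.023) = £142,221.95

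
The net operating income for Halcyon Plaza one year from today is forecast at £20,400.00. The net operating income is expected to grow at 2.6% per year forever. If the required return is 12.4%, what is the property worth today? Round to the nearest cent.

Growing perpetuity: P = D₁ / (r − g) = £20,400.0000 / (0.124 − 0.026) = £208,163.27

£208163.27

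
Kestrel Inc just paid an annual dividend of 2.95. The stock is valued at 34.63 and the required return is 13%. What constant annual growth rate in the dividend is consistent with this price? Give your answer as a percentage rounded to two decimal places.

P = D₀(1+g)/(r−g) ⇒ P(r−g) = D₀(1+g) ⇒ g(P+D₀) = P·r − D₀
g = (P·r − D₀)/(P + D₀) = (34.63×0.13 − 2.95) / (34.63 + 2.95) = 0.041296

4.13%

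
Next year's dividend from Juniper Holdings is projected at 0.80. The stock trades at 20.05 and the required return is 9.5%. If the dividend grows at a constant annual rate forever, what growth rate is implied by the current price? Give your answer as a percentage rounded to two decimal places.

5.51%

P = D₁/(r−g) ⇒ g = r − D₁/P = 0.095 − 0.80/20.05 = 0.055100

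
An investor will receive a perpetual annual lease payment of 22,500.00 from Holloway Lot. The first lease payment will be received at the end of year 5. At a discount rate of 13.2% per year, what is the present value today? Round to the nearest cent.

103806.10

Value at end of year 4: C / r = 22,500.00 / 0.132 = 170,454.5455
Discount to today: PV = 170,454.5455 / (1 + 0.132)^4 = 170,454.5455 / 1.642047 = 103,806.10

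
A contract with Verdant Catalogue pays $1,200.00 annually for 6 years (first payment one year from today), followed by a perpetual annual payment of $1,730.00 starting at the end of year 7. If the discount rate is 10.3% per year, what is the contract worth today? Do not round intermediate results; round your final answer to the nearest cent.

$14507.98

PV of 6-year annuity: $1,200.00 × [1 − (1+0.103)^−6] / 0.103 = 5180.68408
Perpetuity value at year 6: $1,730.00 / 0.103 = 16796.11650
PV of perpetuity: 16796.11650 / (1+0.103)^6 = 9327.29696
Total PV = 5180.68408 + 9327.29696 = 14507.98104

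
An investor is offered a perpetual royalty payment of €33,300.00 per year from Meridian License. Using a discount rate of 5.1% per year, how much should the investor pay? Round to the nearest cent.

€652941.18

Level perpetuity: PV = C / r = €33,300.00 / 0.051 = €652,941.18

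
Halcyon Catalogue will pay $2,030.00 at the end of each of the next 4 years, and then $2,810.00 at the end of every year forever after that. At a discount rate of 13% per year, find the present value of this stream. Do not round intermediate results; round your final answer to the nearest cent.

$19295.30

PV of 4-year annuity: $2,030.00 × [1 − (1+0.13)^−4] / 0.13 = 6038.17679
Perpetuity value at year 4: $2,810.00 / 0.13 = 21615.38462
PV of perpetuity: 21615.38462 / (1+0.13)^4 = 13257.12019
Total PV = 6038.17679 + 13257.12019 = 19295.29698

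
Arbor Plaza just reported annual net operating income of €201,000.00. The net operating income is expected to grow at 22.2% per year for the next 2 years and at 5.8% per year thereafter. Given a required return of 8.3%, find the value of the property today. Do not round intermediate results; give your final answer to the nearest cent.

D_1 = 245622.00000
D_2 = 300150.08400
Terminal value at year 2: TV = D_2×(1+g_2)/(r−g_2) = 317558.78887/0.025 = 12702351.55488
P_0 = D_1/(1+r)^1 + D_2/(1+r)^2 + TV/(1+r)^2
    = 226797.78393 + 255906.64078 + 10829969.03789 = 11312673.46260

€11312673.46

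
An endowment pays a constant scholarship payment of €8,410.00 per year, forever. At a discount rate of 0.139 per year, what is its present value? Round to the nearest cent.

€60503.60

Level perpetuity: PV = C / r = €8,410.00 / 0.139 = €60,503.60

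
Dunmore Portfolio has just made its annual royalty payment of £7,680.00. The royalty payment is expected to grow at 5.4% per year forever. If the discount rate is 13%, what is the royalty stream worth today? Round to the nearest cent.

£106509.47

D₁ = D₀ × (1 + g) = £7,680.00 × 1.054 = £8,094.7200
Growing perpetuity: P = D₁ / (r − g) = £8,094.7200 / (0.13 − 0.054) = £106,509.47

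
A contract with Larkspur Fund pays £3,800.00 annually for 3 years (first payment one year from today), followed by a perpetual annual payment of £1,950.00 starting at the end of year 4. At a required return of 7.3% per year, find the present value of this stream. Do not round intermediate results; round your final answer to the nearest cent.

£31540.83

PV of 3-year annuity: £3,800.00 × [1 − (1+0.073)^−3] / 0.073 = 9917.99260
Perpetuity value at year 3: £1,950.00 / 0.073 = 26712.32877
PV of perpetuity: 26712.32877 / (1+0.073)^3 = 21622.83256
Total PV = 9917.99260 + 21622.83256 = 31540.82517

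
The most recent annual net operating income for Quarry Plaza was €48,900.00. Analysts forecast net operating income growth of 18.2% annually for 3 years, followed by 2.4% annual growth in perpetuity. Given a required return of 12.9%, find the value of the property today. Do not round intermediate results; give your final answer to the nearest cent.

€708165.02

D_1 = 57799.80000
D_2 = 68319.36360
D_3 = 80753.48778
Terminal value at year 3: TV = D_3×(1+g_2)/(r−g_2) = 82691.57148/0.105 = 787538.77602
P_0 = D_1/(1+r)^1 + D_2/(1+r)^2 + D_3/(1+r)^3 + TV/(1+r)^3
    = 51195.57130 + 53598.90636 + 56115.06405 + 547255.48181 = 708165.02353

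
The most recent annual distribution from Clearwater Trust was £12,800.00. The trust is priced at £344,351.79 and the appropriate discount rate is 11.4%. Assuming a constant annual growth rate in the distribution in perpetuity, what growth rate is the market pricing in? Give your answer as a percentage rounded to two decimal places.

7.41%

P = D₀(1+g)/(r−g) ⇒ P(r−g) = D₀(1+g) ⇒ g(P+D₀) = P·r − D₀
g = (P·r − D₀)/(P + D₀) = (£344,351.79×0.114 − £12,800.00) / (£344,351.79 + £12,800.00) = 0.074075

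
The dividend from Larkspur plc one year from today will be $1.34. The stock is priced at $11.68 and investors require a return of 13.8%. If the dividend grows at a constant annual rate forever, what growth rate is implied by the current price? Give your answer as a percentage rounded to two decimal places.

P = D₁/(r−g) ⇒ g = r − D₁/P = 0.138 − $1.34/$11.68 = 0.023274

2.33%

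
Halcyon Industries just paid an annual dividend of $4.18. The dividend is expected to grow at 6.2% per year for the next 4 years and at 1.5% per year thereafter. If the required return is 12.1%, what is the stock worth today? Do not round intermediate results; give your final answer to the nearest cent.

$46.87

D_1 = 4.43916
D_2 = 4.71439
D_3 = 5.00668
D_4 = 5.31709
Terminal value at year 4: TV = D_4×(1+g_2)/(r−g_2) = 5.39685/0.106 = 50.91368
P_0 = D_1/(1+r)^1 + D_2/(1+r)^2 + D_3/(1+r)^3 + D_4/(1+r)^4 + TV/(1+r)^4
    = 3.96000 + 3.75158 + 3.55413 + 3.36707 + 32.24127 = 46.87404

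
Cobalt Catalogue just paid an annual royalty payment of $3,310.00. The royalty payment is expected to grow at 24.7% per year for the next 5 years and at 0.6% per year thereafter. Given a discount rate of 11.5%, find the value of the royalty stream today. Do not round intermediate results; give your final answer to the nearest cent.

D_1 = 4127.57000
D_2 = 5147.07979
D_3 = 6418.40850
D_4 = 8003.75540
D_5 = 9980.68298
Terminal value at year 5: TV = D_5×(1+g_2)/(r−g_2) = 10040.56708/0.109 = 92115.29429
P_0 = D_1/(1+r)^1 + D_2/(1+r)^2 + D_3/(1+r)^3 + D_4/(1+r)^4 + D_5/(1+r)^5 + TV/(1+r)^5
    = 3701.85650 + 4140.10319 + 4630.23200 + 5178.38503 + 5791.43150 + 53451.19351 = 76893.20174

$76893.20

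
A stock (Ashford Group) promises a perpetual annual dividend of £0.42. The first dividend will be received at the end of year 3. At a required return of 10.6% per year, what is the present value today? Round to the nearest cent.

£3.24

Value at end of year 2: C / r = £0.42 / 0.106 = £3.9623
Discount to today: PV = £3.9623 / (1 + 0.106)^2 = £3.9623 / 1.223236 = £3.24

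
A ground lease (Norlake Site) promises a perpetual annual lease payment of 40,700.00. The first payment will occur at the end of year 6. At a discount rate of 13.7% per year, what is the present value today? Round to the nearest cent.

156340.51

Value at end of year 5: C / r = 40,700.00 / 0.137 = 297,080.2920
Discount to today: PV = 297,080.2920 / (1 + 0.137)^5 = 297,080.2920 / 1.900213 = 156,340.51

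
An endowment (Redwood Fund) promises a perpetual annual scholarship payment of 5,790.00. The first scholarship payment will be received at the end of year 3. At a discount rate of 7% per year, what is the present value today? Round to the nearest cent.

72245.86

Value at end of year 2: C / r = 5,790.00 / 0.07 = 82,714.2857
Discount to today: PV = 82,714.2857 / (1 + 0.07)^2 = 82,714.2857 / 1.144900 = 72,245.86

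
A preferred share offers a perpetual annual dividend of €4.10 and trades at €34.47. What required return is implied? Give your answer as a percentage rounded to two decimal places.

P = C/r ⇒ r = C/P = €4.10/€34.47 = 0.118944

11.89%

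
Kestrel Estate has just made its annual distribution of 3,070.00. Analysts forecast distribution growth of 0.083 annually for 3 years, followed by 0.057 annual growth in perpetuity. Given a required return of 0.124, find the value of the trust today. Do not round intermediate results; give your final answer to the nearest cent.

D_1 = 3324.81000
D_2 = 3600.76923
D_3 = 3899.63308
Terminal value at year 3: TV = D_3×(1+g_2)/(r−g_2) = 4121.91216/0.067 = 61521.07704
P_0 = D_1/(1+r)^1 + D_2/(1+r)^2 + D_3/(1+r)^3 + TV/(1+r)^3
    = 2958.01601 + 2850.11685 + 2746.15352 + 43323.64577 = 51877.93216

51877.93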